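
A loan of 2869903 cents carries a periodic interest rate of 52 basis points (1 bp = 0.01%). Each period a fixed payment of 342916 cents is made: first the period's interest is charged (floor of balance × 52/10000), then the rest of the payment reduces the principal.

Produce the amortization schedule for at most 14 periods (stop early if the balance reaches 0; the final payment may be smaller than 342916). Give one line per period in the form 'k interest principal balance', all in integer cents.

1. interest=⌊2869903·52/10000⌋=14923; principal=342916-14923=327993; balance=2869903-327993=2541910
2. interest=⌊2541910·52/10000⌋=13217; principal=342916-13217=329699; balance=2541910-329699=2212211
3. interest=⌊2212211·52/10000⌋=11503; principal=342916-11503=331413; balance=2212211-331413=1880798
4. interest=⌊1880798·52/10000⌋=9780; principal=342916-9780=333136; balance=1880798-333136=1547662
5. interest=⌊1547662·52/10000⌋=8047; principal=342916-8047=334869; balance=1547662-334869=1212793
6. interest=⌊1212793·52/10000⌋=6306; principal=342916-6306=336610; balance=1212793-336610=876183
7. interest=⌊876183·52/10000⌋=4556; principal=342916-4556=338360; balance=876183-338360=537823
8. interest=⌊537823·52/10000⌋=2796; principal=342916-2796=340120; balance=537823-340120=197703
9. interest=⌊197703·52/10000⌋=1028; principal=min(342916-1028,197703)=197703; balance=197703-197703=0

1 14923 327993 2541910
2 13217 329699 2212211
3 11503 331413 1880798
4 9780 333136 1547662
5 8047 334869 1212793
6 6306 336610 876183
7 4556 338360 537823
8 2796 340120 197703
9 1028 197703 0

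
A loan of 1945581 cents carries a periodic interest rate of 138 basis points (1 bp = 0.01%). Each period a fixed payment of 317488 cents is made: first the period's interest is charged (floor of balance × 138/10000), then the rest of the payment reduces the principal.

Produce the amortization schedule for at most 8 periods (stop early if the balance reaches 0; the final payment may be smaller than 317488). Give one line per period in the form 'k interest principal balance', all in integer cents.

1. interest=⌊1945581·138/10000⌋=26849; principal=317488-26849=290639; balance=1945581-290639=1654942
2. interest=⌊1654942·138/10000⌋=22838; principal=317488-22838=294650; balance=1654942-294650=1360292
3. interest=⌊1360292·138/10000⌋=18772; principal=317488-18772=298716; balance=1360292-298716=1061576
4. interest=⌊1061576·138/10000⌋=14649; principal=317488-14649=302839; balance=1061576-302839=758737
5. interest=⌊758737·138/10000⌋=10470; principal=317488-10470=307018; balance=758737-307018=451719
6. interest=⌊451719·138/10000⌋=6233; principal=317488-6233=311255; balance=451719-311255=140464
7. interest=⌊140464·138/10000⌋=1938; principal=min(317488-1938,140464)=140464; balance=140464-140464=0

1 26849 290639 1654942
2 22838 294650 1360292
3 18772 298716 1061576
4 14649 302839 758737
5 10470 307018 451719
6 6233 311255 140464
7 1938 140464 0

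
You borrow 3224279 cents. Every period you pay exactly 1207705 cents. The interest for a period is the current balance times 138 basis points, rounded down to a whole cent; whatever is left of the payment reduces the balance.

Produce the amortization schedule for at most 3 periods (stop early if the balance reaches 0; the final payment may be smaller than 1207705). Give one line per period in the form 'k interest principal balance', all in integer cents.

1. interest=⌊3224279·138/10000⌋=44495; principal=1207705-44495=1163210; balance=3224279-1163210=2061069
2. interest=⌊2061069·138/10000⌋=28442; principal=1207705-28442=1179263; balance=2061069-1179263=881806
3. interest=⌊881806·138/10000⌋=12168; principal=min(1207705-12168,881806)=881806; balance=881806-881806=0

1 44495 1163210 2061069
2 28442 1179263 881806
3 12168 881806 0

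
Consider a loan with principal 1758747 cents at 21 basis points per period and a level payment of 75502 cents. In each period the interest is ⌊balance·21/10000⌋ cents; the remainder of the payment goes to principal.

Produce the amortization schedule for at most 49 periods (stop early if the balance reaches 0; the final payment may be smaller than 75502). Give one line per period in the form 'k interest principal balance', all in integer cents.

1. interest=⌊1758747·21/10000⌋=3693; principal=75502-3693=71809; balance=1758747-71809=1686938
2. interest=⌊1686938·21/10000⌋=3542; principal=75502-3542=71960; balance=1686938-71960=1614978
3. interest=⌊1614978·21/10000⌋=3391; principal=75502-3391=72111; balance=1614978-72111=1542867
4. interest=⌊1542867·21/10000⌋=3240; principal=75502-3240=72262; balance=1542867-72262=1470605
5. interest=⌊1470605·21/10000⌋=3088; principal=75502-3088=72414; balance=1470605-72414=1398191
6. interest=⌊1398191·21/10000⌋=2936; principal=75502-2936=72566; balance=1398191-72566=1325625
7. interest=⌊1325625·21/10000⌋=2783; principal=75502-2783=72719; balance=1325625-72719=1252906
8. interest=⌊1252906·21/10000⌋=2631; principal=75502-2631=72871; balance=1252906-72871=1180035
9. interest=⌊1180035·21/10000⌋=2478; principal=75502-2478=73024; balance=1180035-73024=1107011
10. interest=⌊1107011·21/10000⌋=2324; principal=75502-2324=73178; balance=1107011-73178=1033833
11. interest=⌊1033833·21/10000⌋=2171; principal=75502-2171=73331; balance=1033833-73331=960502
12. interest=⌊960502·21/10000⌋=2017; principal=75502-2017=73485; balance=960502-73485=887017
13. interest=⌊887017·21/10000⌋=1862; principal=75502-1862=73640; balance=887017-73640=813377
14. interest=⌊813377·21/10000⌋=1708; principal=75502-1708=73794; balance=813377-73794=739583
15. interest=⌊739583·21/10000⌋=1553; principal=75502-1553=73949; balance=739583-73949=665634
16. interest=⌊665634·21/10000⌋=1397; principal=75502-1397=74105; balance=665634-74105=591529
17. interest=⌊591529·21/10000⌋=1242; principal=75502-1242=74260; balance=591529-74260=517269
18. interest=⌊517269·21/10000⌋=1086; principal=75502-1086=74416; balance=517269-74416=442853
19. interest=⌊442853·21/10000⌋=929; principal=75502-929=74573; balance=442853-74573=368280
20. interest=⌊368280·21/10000⌋=773; principal=75502-773=74729; balance=368280-74729=293551
21. interest=⌊293551·21/10000⌋=616; principal=75502-616=74886; balance=293551-74886=218665
22. interest=⌊218665·21/10000⌋=459; principal=75502-459=75043; balance=218665-75043=143622
23. interest=⌊143622·21/10000⌋=301; principal=75502-301=75201; balance=143622-75201=68421
24. interest=⌊68421·21/10000⌋=143; principal=min(75502-143,68421)=68421; balance=68421-68421=0

1 3693 71809 1686938
2 3542 71960 1614978
3 3391 72111 1542867
4 3240 72262 1470605
5 3088 72414 1398191
6 2936 72566 1325625
7 2783 72719 1252906
8 2631 72871 1180035
9 2478 73024 1107011
10 2324 73178 1033833
11 2171 73331 960502
12 2017 73485 887017
13 1862 73640 813377
14 1708 73794 739583
15 1553 73949 665634
16 1397 74105 591529
17 1242 74260 517269
18 1086 74416 442853
19 929 74573 368280
20 773 74729 293551
21 616 74886 218665
22 459 75043 143622
23 301 75201 68421
24 143 68421 0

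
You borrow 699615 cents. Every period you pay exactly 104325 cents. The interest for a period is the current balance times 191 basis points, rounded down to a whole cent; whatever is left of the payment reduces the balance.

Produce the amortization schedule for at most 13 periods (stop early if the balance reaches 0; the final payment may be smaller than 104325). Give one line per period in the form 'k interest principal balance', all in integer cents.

1 13362 90963 608652
2 11625 92700 515952
3 9854 94471 421481
4 8050 96275 325206
5 6211 98114 227092
6 4337 99988 127104
7 2427 101898 25206
8 481 25206 0

1. interest=⌊699615·191/10000⌋=13362; principal=104325-13362=90963; balance=699615-90963=608652
2. interest=⌊608652·191/10000⌋=11625; principal=104325-11625=92700; balance=608652-92700=515952
3. interest=⌊515952·191/10000⌋=9854; principal=104325-9854=94471; balance=515952-94471=421481
4. interest=⌊421481·191/10000⌋=8050; principal=104325-8050=96275; balance=421481-96275=325206
5. interest=⌊325206·191/10000⌋=6211; principal=104325-6211=98114; balance=325206-98114=227092
6. interest=⌊227092·191/10000⌋=4337; principal=104325-4337=99988; balance=227092-99988=127104
7. interest=⌊127104·191/10000⌋=2427; principal=104325-2427=101898; balance=127104-101898=25206
8. interest=⌊25206·191/10000⌋=481; principal=min(104325-481,25206)=25206; balance=25206-25206=0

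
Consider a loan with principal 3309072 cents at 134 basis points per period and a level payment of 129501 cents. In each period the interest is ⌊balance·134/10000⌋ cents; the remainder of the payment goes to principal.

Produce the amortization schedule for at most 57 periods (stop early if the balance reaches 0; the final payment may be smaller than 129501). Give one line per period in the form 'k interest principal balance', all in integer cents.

1 44341 85160 3223912
2 43200 86301 3137611
3 42043 87458 3050153
4 40872 88629 2961524
5 39684 89817 2871707
6 38480 91021 2780686
7 37261 92240 2688446
8 36025 93476 2594970
9 34772 94729 2500241
10 33503 95998 2404243
11 32216 97285 2306958
12 30913 98588 2208370
13 29592 99909 2108461
14 28253 101248 2007213
15 26896 102605 1904608
16 25521 103980 1800628
17 24128 105373 1695255
18 22716 106785 1588470
19 21285 108216 1480254
20 19835 109666 1370588
21 18365 111136 1259452
22 16876 112625 1146827
23 15367 114134 1032693
24 13838 115663 917030
25 12288 117213 799817
26 10717 118784 681033
27 9125 120376 560657
28 7512 121989 438668
29 5878 123623 315045
30 4221 125280 189765
31 2542 126959 62806
32 841 62806 0

1. interest=⌊3309072·134/10000⌋=44341; principal=129501-44341=85160; balance=3309072-85160=3223912
2. interest=⌊3223912·134/10000⌋=43200; principal=129501-43200=86301; balance=3223912-86301=3137611
3. interest=⌊3137611·134/10000⌋=42043; principal=129501-42043=87458; balance=3137611-87458=3050153
4. interest=⌊3050153·134/10000⌋=40872; principal=129501-40872=88629; balance=3050153-88629=2961524
5. interest=⌊2961524·134/10000⌋=39684; principal=129501-39684=89817; balance=2961524-89817=2871707
6. interest=⌊2871707·134/10000⌋=38480; principal=129501-38480=91021; balance=2871707-91021=2780686
7. interest=⌊2780686·134/10000⌋=37261; principal=129501-37261=92240; balance=2780686-92240=2688446
8. interest=⌊2688446·134/10000⌋=36025; principal=129501-36025=93476; balance=2688446-93476=2594970
9. interest=⌊2594970·134/10000⌋=34772; principal=129501-34772=94729; balance=2594970-94729=2500241
10. interest=⌊2500241·134/10000⌋=33503; principal=129501-33503=95998; balance=2500241-95998=2404243
11. interest=⌊2404243·134/10000⌋=32216; principal=129501-32216=97285; balance=2404243-97285=2306958
12. interest=⌊2306958·134/10000⌋=30913; principal=129501-30913=98588; balance=2306958-98588=2208370
13. interest=⌊2208370·134/10000⌋=29592; principal=129501-29592=99909; balance=2208370-99909=2108461
14. interest=⌊2108461·134/10000⌋=28253; principal=129501-28253=101248; balance=2108461-101248=2007213
15. interest=⌊2007213·134/10000⌋=26896; principal=129501-26896=102605; balance=2007213-102605=1904608
16. interest=⌊1904608·134/10000⌋=25521; principal=129501-25521=103980; balance=1904608-103980=1800628
17. interest=⌊1800628·134/10000⌋=24128; principal=129501-24128=105373; balance=1800628-105373=1695255
18. interest=⌊1695255·134/10000⌋=22716; principal=129501-22716=106785; balance=1695255-106785=1588470
19. interest=⌊1588470·134/10000⌋=21285; principal=129501-21285=108216; balance=1588470-108216=1480254
20. interest=⌊1480254·134/10000⌋=19835; principal=129501-19835=109666; balance=1480254-109666=1370588
21. interest=⌊1370588·134/10000⌋=18365; principal=129501-18365=111136; balance=1370588-111136=1259452
22. interest=⌊1259452·134/10000⌋=16876; principal=129501-16876=112625; balance=1259452-112625=1146827
23. interest=⌊1146827·134/10000⌋=15367; principal=129501-15367=114134; balance=1146827-114134=1032693
24. interest=⌊1032693·134/10000⌋=13838; principal=129501-13838=115663; balance=1032693-115663=917030
25. interest=⌊917030·134/10000⌋=12288; principal=129501-12288=117213; balance=917030-117213=799817
26. interest=⌊799817·134/10000⌋=10717; principal=129501-10717=118784; balance=799817-118784=681033
27. interest=⌊681033·134/10000⌋=9125; principal=129501-9125=120376; balance=681033-120376=560657
28. interest=⌊560657·134/10000⌋=7512; principal=129501-7512=121989; balance=560657-121989=438668
29. interest=⌊438668·134/10000⌋=5878; principal=129501-5878=123623; balance=438668-123623=315045
30. interest=⌊315045·134/10000⌋=4221; principal=129501-4221=125280; balance=315045-125280=189765
31. interest=⌊189765·134/10000⌋=2542; principal=129501-2542=126959; balance=189765-126959=62806
32. interest=⌊62806·134/10000⌋=841; principal=min(129501-841,62806)=62806; balance=62806-62806=0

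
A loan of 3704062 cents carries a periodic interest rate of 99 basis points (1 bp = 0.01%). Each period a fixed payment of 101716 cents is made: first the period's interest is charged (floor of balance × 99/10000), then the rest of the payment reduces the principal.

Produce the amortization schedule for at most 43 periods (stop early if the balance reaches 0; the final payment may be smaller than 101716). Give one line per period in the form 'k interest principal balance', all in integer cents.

1. interest=⌊3704062·99/10000⌋=36670; principal=101716-36670=65046; balance=3704062-65046=3639016
2. interest=⌊3639016·99/10000⌋=36026; principal=101716-36026=65690; balance=3639016-65690=3573326
3. interest=⌊3573326·99/10000⌋=35375; principal=101716-35375=66341; balance=3573326-66341=3506985
4. interest=⌊3506985·99/10000⌋=34719; principal=101716-34719=66997; balance=3506985-66997=3439988
5. interest=⌊3439988·99/10000⌋=34055; principal=101716-34055=67661; balance=3439988-67661=3372327
6. interest=⌊3372327·99/10000⌋=33386; principal=101716-33386=68330; balance=3372327-68330=3303997
7. interest=⌊3303997·99/10000⌋=32709; principal=101716-32709=69007; balance=3303997-69007=3234990
8. interest=⌊3234990·99/10000⌋=32026; principal=101716-32026=69690; balance=3234990-69690=3165300
9. interest=⌊3165300·99/10000⌋=31336; principal=101716-31336=70380; balance=3165300-70380=3094920
10. interest=⌊3094920·99/10000⌋=30639; principal=101716-30639=71077; balance=3094920-71077=3023843
11. interest=⌊3023843·99/10000⌋=29936; principal=101716-29936=71780; balance=3023843-71780=2952063
12. interest=⌊2952063·99/10000⌋=29225; principal=101716-29225=72491; balance=2952063-72491=2879572
13. interest=⌊2879572·99/10000⌋=28507; principal=101716-28507=73209; balance=2879572-73209=2806363
14. interest=⌊2806363·99/10000⌋=27782; principal=101716-27782=73934; balance=2806363-73934=2732429
15. interest=⌊2732429·99/10000⌋=27051; principal=101716-27051=74665; balance=2732429-74665=2657764
16. interest=⌊2657764·99/10000⌋=26311; principal=101716-26311=75405; balance=2657764-75405=2582359
17. interest=⌊2582359·99/10000⌋=25565; principal=101716-25565=76151; balance=2582359-76151=2506208
18. interest=⌊2506208·99/10000⌋=24811; principal=101716-24811=76905; balance=2506208-76905=2429303
19. interest=⌊2429303·99/10000⌋=24050; principal=101716-24050=77666; balance=2429303-77666=2351637
20. interest=⌊2351637·99/10000⌋=23281; principal=101716-23281=78435; balance=2351637-78435=2273202
21. interest=⌊2273202·99/10000⌋=22504; principal=101716-22504=79212; balance=2273202-79212=2193990
22. interest=⌊2193990·99/10000⌋=21720; principal=101716-21720=79996; balance=2193990-79996=2113994
23. interest=⌊2113994·99/10000⌋=20928; principal=101716-20928=80788; balance=2113994-80788=2033206
24. interest=⌊2033206·99/10000⌋=20128; principal=101716-20128=81588; balance=2033206-81588=1951618
25. interest=⌊1951618·99/10000⌋=19321; principal=101716-19321=82395; balance=1951618-82395=1869223
26. interest=⌊1869223·99/10000⌋=18505; principal=101716-18505=83211; balance=1869223-83211=1786012
27. interest=⌊1786012·99/10000⌋=17681; principal=101716-17681=84035; balance=1786012-84035=1701977
28. interest=⌊1701977·99/10000⌋=16849; principal=101716-16849=84867; balance=1701977-84867=1617110
29. interest=⌊1617110·99/10000⌋=16009; principal=101716-16009=85707; balance=1617110-85707=1531403
30. interest=⌊1531403·99/10000⌋=15160; principal=101716-15160=86556; balance=1531403-86556=1444847
31. interest=⌊1444847·99/10000⌋=14303; principal=101716-14303=87413; balance=1444847-87413=1357434
32. interest=⌊1357434·99/10000⌋=13438; principal=101716-13438=88278; balance=1357434-88278=1269156
33. interest=⌊1269156·99/10000⌋=12564; principal=101716-12564=89152; balance=1269156-89152=1180004
34. interest=⌊1180004·99/10000⌋=11682; principal=101716-11682=90034; balance=1180004-90034=1089970
35. interest=⌊1089970·99/10000⌋=10790; principal=101716-10790=90926; balance=1089970-90926=999044
36. interest=⌊999044·99/10000⌋=9890; principal=101716-9890=91826; balance=999044-91826=907218
37. interest=⌊907218·99/10000⌋=8981; principal=101716-8981=92735; balance=907218-92735=814483
38. interest=⌊814483·99/10000⌋=8063; principal=101716-8063=93653; balance=814483-93653=720830
39. interest=⌊720830·99/10000⌋=7136; principal=101716-7136=94580; balance=720830-94580=626250
40. interest=⌊626250·99/10000⌋=6199; principal=101716-6199=95517; balance=626250-95517=530733
41. interest=⌊530733·99/10000⌋=5254; principal=101716-5254=96462; balance=530733-96462=434271
42. interest=⌊434271·99/10000⌋=4299; principal=101716-4299=97417; balance=434271-97417=336854
43. interest=⌊336854·99/10000⌋=3334; principal=101716-3334=98382; balance=336854-98382=238472

1 36670 65046 3639016
2 36026 65690 3573326
3 35375 66341 3506985
4 34719 66997 3439988
5 34055 67661 3372327
6 33386 68330 3303997
7 32709 69007 3234990
8 32026 69690 3165300
9 31336 70380 3094920
10 30639 71077 3023843
11 29936 71780 2952063
12 29225 72491 2879572
13 28507 73209 2806363
14 27782 73934 2732429
15 27051 74665 2657764
16 26311 75405 2582359
17 25565 76151 2506208
18 24811 76905 2429303
19 24050 77666 2351637
20 23281 78435 2273202
21 22504 79212 2193990
22 21720 79996 2113994
23 20928 80788 2033206
24 20128 81588 1951618
25 19321 82395 1869223
26 18505 83211 1786012
27 17681 84035 1701977
28 16849 84867 1617110
29 16009 85707 1531403
30 15160 86556 1444847
31 14303 87413 1357434
32 13438 88278 1269156
33 12564 89152 1180004
34 11682 90034 1089970
35 10790 90926 999044
36 9890 91826 907218
37 8981 92735 814483
38 8063 93653 720830
39 7136 94580 626250
40 6199 95517 530733
41 5254 96462 434271
42 4299 97417 336854
43 3334 98382 238472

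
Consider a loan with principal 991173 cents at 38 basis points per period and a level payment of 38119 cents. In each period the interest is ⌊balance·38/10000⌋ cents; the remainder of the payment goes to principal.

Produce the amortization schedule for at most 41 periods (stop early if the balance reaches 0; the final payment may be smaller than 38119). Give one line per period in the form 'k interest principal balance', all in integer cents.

1 3766 34353 956820
2 3635 34484 922336
3 3504 34615 887721
4 3373 34746 852975
5 3241 34878 818097
6 3108 35011 783086
7 2975 35144 747942
8 2842 35277 712665
9 2708 35411 677254
10 2573 35546 641708
11 2438 35681 606027
12 2302 35817 570210
13 2166 35953 534257
14 2030 36089 498168
15 1893 36226 461942
16 1755 36364 425578
17 1617 36502 389076
18 1478 36641 352435
19 1339 36780 315655
20 1199 36920 278735
21 1059 37060 241675
22 918 37201 204474
23 777 37342 167132
24 635 37484 129648
25 492 37627 92021
26 349 37770 54251
27 206 37913 16338
28 62 16338 0

1. interest=⌊991173·38/10000⌋=3766; principal=38119-3766=34353; balance=991173-34353=956820
2. interest=⌊956820·38/10000⌋=3635; principal=38119-3635=34484; balance=956820-34484=922336
3. interest=⌊922336·38/10000⌋=3504; principal=38119-3504=34615; balance=922336-34615=887721
4. interest=⌊887721·38/10000⌋=3373; principal=38119-3373=34746; balance=887721-34746=852975
5. interest=⌊852975·38/10000⌋=3241; principal=38119-3241=34878; balance=852975-34878=818097
6. interest=⌊818097·38/10000⌋=3108; principal=38119-3108=35011; balance=818097-35011=783086
7. interest=⌊783086·38/10000⌋=2975; principal=38119-2975=35144; balance=783086-35144=747942
8. interest=⌊747942·38/10000⌋=2842; principal=38119-2842=35277; balance=747942-35277=712665
9. interest=⌊712665·38/10000⌋=2708; principal=38119-2708=35411; balance=712665-35411=677254
10. interest=⌊677254·38/10000⌋=2573; principal=38119-2573=35546; balance=677254-35546=641708
11. interest=⌊641708·38/10000⌋=2438; principal=38119-2438=35681; balance=641708-35681=606027
12. interest=⌊606027·38/10000⌋=2302; principal=38119-2302=35817; balance=606027-35817=570210
13. interest=⌊570210·38/10000⌋=2166; principal=38119-2166=35953; balance=570210-35953=534257
14. interest=⌊534257·38/10000⌋=2030; principal=38119-2030=36089; balance=534257-36089=498168
15. interest=⌊498168·38/10000⌋=1893; principal=38119-1893=36226; balance=498168-36226=461942
16. interest=⌊461942·38/10000⌋=1755; principal=38119-1755=36364; balance=461942-36364=425578
17. interest=⌊425578·38/10000⌋=1617; principal=38119-1617=36502; balance=425578-36502=389076
18. interest=⌊389076·38/10000⌋=1478; principal=38119-1478=36641; balance=389076-36641=352435
19. interest=⌊352435·38/10000⌋=1339; principal=38119-1339=36780; balance=352435-36780=315655
20. interest=⌊315655·38/10000⌋=1199; principal=38119-1199=36920; balance=315655-36920=278735
21. interest=⌊278735·38/10000⌋=1059; principal=38119-1059=37060; balance=278735-37060=241675
22. interest=⌊241675·38/10000⌋=918; principal=38119-918=37201; balance=241675-37201=204474
23. interest=⌊204474·38/10000⌋=777; principal=38119-777=37342; balance=204474-37342=167132
24. interest=⌊167132·38/10000⌋=635; principal=38119-635=37484; balance=167132-37484=129648
25. interest=⌊129648·38/10000⌋=492; principal=38119-492=37627; balance=129648-37627=92021
26. interest=⌊92021·38/10000⌋=349; principal=38119-349=37770; balance=92021-37770=54251
27. interest=⌊54251·38/10000⌋=206; principal=38119-206=37913; balance=54251-37913=16338
28. interest=⌊16338·38/10000⌋=62; principal=min(38119-62,16338)=16338; balance=16338-16338=0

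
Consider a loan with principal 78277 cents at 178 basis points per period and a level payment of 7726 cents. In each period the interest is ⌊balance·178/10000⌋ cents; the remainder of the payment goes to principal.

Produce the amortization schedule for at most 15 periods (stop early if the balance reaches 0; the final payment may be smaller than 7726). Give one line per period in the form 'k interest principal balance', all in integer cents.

1. interest=⌊78277·178/10000⌋=1393; principal=7726-1393=6333; balance=78277-6333=71944
2. interest=⌊71944·178/10000⌋=1280; principal=7726-1280=6446; balance=71944-6446=65498
3. interest=⌊65498·178/10000⌋=1165; principal=7726-1165=6561; balance=65498-6561=58937
4. interest=⌊58937·178/10000⌋=1049; principal=7726-1049=6677; balance=58937-6677=52260
5. interest=⌊52260·178/10000⌋=930; principal=7726-930=6796; balance=52260-6796=45464
6. interest=⌊45464·178/10000⌋=809; principal=7726-809=6917; balance=45464-6917=38547
7. interest=⌊38547·178/10000⌋=686; principal=7726-686=7040; balance=38547-7040=31507
8. interest=⌊31507·178/10000⌋=560; principal=7726-560=7166; balance=31507-7166=24341
9. interest=⌊24341·178/10000⌋=433; principal=7726-433=7293; balance=24341-7293=17048
10. interest=⌊17048·178/10000⌋=303; principal=7726-303=7423; balance=17048-7423=9625
11. interest=⌊9625·178/10000⌋=171; principal=7726-171=7555; balance=9625-7555=2070
12. interest=⌊2070·178/10000⌋=36; principal=min(7726-36,2070)=2070; balance=2070-2070=0

1 1393 6333 71944
2 1280 6446 65498
3 1165 6561 58937
4 1049 6677 52260
5 930 6796 45464
6 809 6917 38547
7 686 7040 31507
8 560 7166 24341
9 433 7293 17048
10 303 7423 9625
11 171 7555 2070
12 36 2070 0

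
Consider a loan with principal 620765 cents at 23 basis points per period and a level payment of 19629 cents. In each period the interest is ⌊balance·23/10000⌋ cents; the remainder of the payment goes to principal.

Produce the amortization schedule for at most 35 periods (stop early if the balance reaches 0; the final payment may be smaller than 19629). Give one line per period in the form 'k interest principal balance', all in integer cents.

1 1427 18202 602563
2 1385 18244 584319
3 1343 18286 566033
4 1301 18328 547705
5 1259 18370 529335
6 1217 18412 510923
7 1175 18454 492469
8 1132 18497 473972
9 1090 18539 455433
10 1047 18582 436851
11 1004 18625 418226
12 961 18668 399558
13 918 18711 380847
14 875 18754 362093
15 832 18797 343296
16 789 18840 324456
17 746 18883 305573
18 702 18927 286646
19 659 18970 267676
20 615 19014 248662
21 571 19058 229604
22 528 19101 210503
23 484 19145 191358
24 440 19189 172169
25 395 19234 152935
26 351 19278 133657
27 307 19322 114335
28 262 19367 94968
29 218 19411 75557
30 173 19456 56101
31 129 19500 36601
32 84 19545 17056
33 39 17056 0

1. interest=⌊620765·23/10000⌋=1427; principal=19629-1427=18202; balance=620765-18202=602563
2. interest=⌊602563·23/10000⌋=1385; principal=19629-1385=18244; balance=602563-18244=584319
3. interest=⌊584319·23/10000⌋=1343; principal=19629-1343=18286; balance=584319-18286=566033
4. interest=⌊566033·23/10000⌋=1301; principal=19629-1301=18328; balance=566033-18328=547705
5. interest=⌊547705·23/10000⌋=1259; principal=19629-1259=18370; balance=547705-18370=529335
6. interest=⌊529335·23/10000⌋=1217; principal=19629-1217=18412; balance=529335-18412=510923
7. interest=⌊510923·23/10000⌋=1175; principal=19629-1175=18454; balance=510923-18454=492469
8. interest=⌊492469·23/10000⌋=1132; principal=19629-1132=18497; balance=492469-18497=473972
9. interest=⌊473972·23/10000⌋=1090; principal=19629-1090=18539; balance=473972-18539=455433
10. interest=⌊455433·23/10000⌋=1047; principal=19629-1047=18582; balance=455433-18582=436851
11. interest=⌊436851·23/10000⌋=1004; principal=19629-1004=18625; balance=436851-18625=418226
12. interest=⌊418226·23/10000⌋=961; principal=19629-961=18668; balance=418226-18668=399558
13. interest=⌊399558·23/10000⌋=918; principal=19629-918=18711; balance=399558-18711=380847
14. interest=⌊380847·23/10000⌋=875; principal=19629-875=18754; balance=380847-18754=362093
15. interest=⌊362093·23/10000⌋=832; principal=19629-832=18797; balance=362093-18797=343296
16. interest=⌊343296·23/10000⌋=789; principal=19629-789=18840; balance=343296-18840=324456
17. interest=⌊324456·23/10000⌋=746; principal=19629-746=18883; balance=324456-18883=305573
18. interest=⌊305573·23/10000⌋=702; principal=19629-702=18927; balance=305573-18927=286646
19. interest=⌊286646·23/10000⌋=659; principal=19629-659=18970; balance=286646-18970=267676
20. interest=⌊267676·23/10000⌋=615; principal=19629-615=19014; balance=267676-19014=248662
21. interest=⌊248662·23/10000⌋=571; principal=19629-571=19058; balance=248662-19058=229604
22. interest=⌊229604·23/10000⌋=528; principal=19629-528=19101; balance=229604-19101=210503
23. interest=⌊210503·23/10000⌋=484; principal=19629-484=19145; balance=210503-19145=191358
24. interest=⌊191358·23/10000⌋=440; principal=19629-440=19189; balance=191358-19189=172169
25. interest=⌊172169·23/10000⌋=395; principal=19629-395=19234; balance=172169-19234=152935
26. interest=⌊152935·23/10000⌋=351; principal=19629-351=19278; balance=152935-19278=133657
27. interest=⌊133657·23/10000⌋=307; principal=19629-307=19322; balance=133657-19322=114335
28. interest=⌊114335·23/10000⌋=262; principal=19629-262=19367; balance=114335-19367=94968
29. interest=⌊94968·23/10000⌋=218; principal=19629-218=19411; balance=94968-19411=75557
30. interest=⌊75557·23/10000⌋=173; principal=19629-173=19456; balance=75557-19456=56101
31. interest=⌊56101·23/10000⌋=129; principal=19629-129=19500; balance=56101-19500=36601
32. interest=⌊36601·23/10000⌋=84; principal=19629-84=19545; balance=36601-19545=17056
33. interest=⌊17056·23/10000⌋=39; principal=min(19629-39,17056)=17056; balance=17056-17056=0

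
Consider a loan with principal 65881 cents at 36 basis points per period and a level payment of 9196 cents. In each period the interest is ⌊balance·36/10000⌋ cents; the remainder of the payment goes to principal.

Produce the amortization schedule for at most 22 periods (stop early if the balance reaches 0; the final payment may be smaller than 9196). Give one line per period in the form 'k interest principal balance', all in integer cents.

1 237 8959 56922
2 204 8992 47930
3 172 9024 38906
4 140 9056 29850
5 107 9089 20761
6 74 9122 11639
7 41 9155 2484
8 8 2484 0

1. interest=⌊65881·36/10000⌋=237; principal=9196-237=8959; balance=65881-8959=56922
2. interest=⌊56922·36/10000⌋=204; principal=9196-204=8992; balance=56922-8992=47930
3. interest=⌊47930·36/10000⌋=172; principal=9196-172=9024; balance=47930-9024=38906
4. interest=⌊38906·36/10000⌋=140; principal=9196-140=9056; balance=38906-9056=29850
5. interest=⌊29850·36/10000⌋=107; principal=9196-107=9089; balance=29850-9089=20761
6. interest=⌊20761·36/10000⌋=74; principal=9196-74=9122; balance=20761-9122=11639
7. interest=⌊11639·36/10000⌋=41; principal=9196-41=9155; balance=11639-9155=2484
8. interest=⌊2484·36/10000⌋=8; principal=min(9196-8,2484)=2484; balance=2484-2484=0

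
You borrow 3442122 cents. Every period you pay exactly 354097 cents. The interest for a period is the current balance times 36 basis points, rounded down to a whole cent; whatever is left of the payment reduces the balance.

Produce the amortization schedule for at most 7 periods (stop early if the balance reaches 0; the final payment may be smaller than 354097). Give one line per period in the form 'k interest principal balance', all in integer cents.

1. interest=⌊3442122·36/10000⌋=12391; principal=354097-12391=341706; balance=3442122-341706=3100416
2. interest=⌊3100416·36/10000⌋=11161; principal=354097-11161=342936; balance=3100416-342936=2757480
3. interest=⌊2757480·36/10000⌋=9926; principal=354097-9926=344171; balance=2757480-344171=2413309
4. interest=⌊2413309·36/10000⌋=8687; principal=354097-8687=345410; balance=2413309-345410=2067899
5. interest=⌊2067899·36/10000⌋=7444; principal=354097-7444=346653; balance=2067899-346653=1721246
6. interest=⌊1721246·36/10000⌋=6196; principal=354097-6196=347901; balance=1721246-347901=1373345
7. interest=⌊1373345·36/10000⌋=4944; principal=354097-4944=349153; balance=1373345-349153=1024192

1 12391 341706 3100416
2 11161 342936 2757480
3 9926 344171 2413309
4 8687 345410 2067899
5 7444 346653 1721246
6 6196 347901 1373345
7 4944 349153 1024192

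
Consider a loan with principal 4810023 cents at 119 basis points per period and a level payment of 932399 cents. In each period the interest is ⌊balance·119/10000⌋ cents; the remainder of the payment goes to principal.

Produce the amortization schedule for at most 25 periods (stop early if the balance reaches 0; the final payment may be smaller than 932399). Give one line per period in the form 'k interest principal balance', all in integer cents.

1 57239 875160 3934863
2 46824 885575 3049288
3 36286 896113 2153175
4 25622 906777 1246398
5 14832 917567 328831
6 3913 328831 0

1. interest=⌊4810023·119/10000⌋=57239; principal=932399-57239=875160; balance=4810023-875160=3934863
2. interest=⌊3934863·119/10000⌋=46824; principal=932399-46824=885575; balance=3934863-885575=3049288
3. interest=⌊3049288·119/10000⌋=36286; principal=932399-36286=896113; balance=3049288-896113=2153175
4. interest=⌊2153175·119/10000⌋=25622; principal=932399-25622=906777; balance=2153175-906777=1246398
5. interest=⌊1246398·119/10000⌋=14832; principal=932399-14832=917567; balance=1246398-917567=328831
6. interest=⌊328831·119/10000⌋=3913; principal=min(932399-3913,328831)=328831; balance=328831-328831=0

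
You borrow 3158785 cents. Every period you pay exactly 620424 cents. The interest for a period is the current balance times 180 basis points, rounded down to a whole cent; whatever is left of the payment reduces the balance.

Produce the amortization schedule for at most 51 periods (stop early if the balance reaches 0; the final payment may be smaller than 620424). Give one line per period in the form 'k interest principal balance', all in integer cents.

1. interest=⌊3158785·180/10000⌋=56858; principal=620424-56858=563566; balance=3158785-563566=2595219
2. interest=⌊2595219·180/10000⌋=46713; principal=620424-46713=573711; balance=2595219-573711=2021508
3. interest=⌊2021508·180/10000⌋=36387; principal=620424-36387=584037; balance=2021508-584037=1437471
4. interest=⌊1437471·180/10000⌋=25874; principal=620424-25874=594550; balance=1437471-594550=842921
5. interest=⌊842921·180/10000⌋=15172; principal=620424-15172=605252; balance=842921-605252=237669
6. interest=⌊237669·180/10000⌋=4278; principal=min(620424-4278,237669)=237669; balance=237669-237669=0

1 56858 563566 2595219
2 46713 573711 2021508
3 36387 584037 1437471
4 25874 594550 842921
5 15172 605252 237669
6 4278 237669 0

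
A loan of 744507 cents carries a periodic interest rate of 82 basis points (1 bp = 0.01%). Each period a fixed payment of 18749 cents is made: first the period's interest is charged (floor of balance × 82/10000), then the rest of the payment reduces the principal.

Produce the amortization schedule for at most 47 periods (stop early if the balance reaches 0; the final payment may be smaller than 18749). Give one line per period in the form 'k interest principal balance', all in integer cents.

1. interest=⌊744507·82/10000⌋=6104; principal=18749-6104=12645; balance=744507-12645=731862
2. interest=⌊731862·82/10000⌋=6001; principal=18749-6001=12748; balance=731862-12748=719114
3. interest=⌊719114·82/10000⌋=5896; principal=18749-5896=12853; balance=719114-12853=706261
4. interest=⌊706261·82/10000⌋=5791; principal=18749-5791=12958; balance=706261-12958=693303
5. interest=⌊693303·82/10000⌋=5685; principal=18749-5685=13064; balance=693303-13064=680239
6. interest=⌊680239·82/10000⌋=5577; principal=18749-5577=13172; balance=680239-13172=667067
7. interest=⌊667067·82/10000⌋=5469; principal=18749-5469=13280; balance=667067-13280=653787
8. interest=⌊653787·82/10000⌋=5361; principal=18749-5361=13388; balance=653787-13388=640399
9. interest=⌊640399·82/10000⌋=5251; principal=18749-5251=13498; balance=640399-13498=626901
10. interest=⌊626901·82/10000⌋=5140; principal=18749-5140=13609; balance=626901-13609=613292
11. interest=⌊613292·82/10000⌋=5028; principal=18749-5028=13721; balance=613292-13721=599571
12. interest=⌊599571·82/10000⌋=4916; principal=18749-4916=13833; balance=599571-13833=585738
13. interest=⌊585738·82/10000⌋=4803; principal=18749-4803=13946; balance=585738-13946=571792
14. interest=⌊571792·82/10000⌋=4688; principal=18749-4688=14061; balance=571792-14061=557731
15. interest=⌊557731·82/10000⌋=4573; principal=18749-4573=14176; balance=557731-14176=543555
16. interest=⌊543555·82/10000⌋=4457; principal=18749-4457=14292; balance=543555-14292=529263
17. interest=⌊529263·82/10000⌋=4339; principal=18749-4339=14410; balance=529263-14410=514853
18. interest=⌊514853·82/10000⌋=4221; principal=18749-4221=14528; balance=514853-14528=500325
19. interest=⌊500325·82/10000⌋=4102; principal=18749-4102=14647; balance=500325-14647=485678
20. interest=⌊485678·82/10000⌋=3982; principal=18749-3982=14767; balance=485678-14767=470911
21. interest=⌊470911·82/10000⌋=3861; principal=18749-3861=14888; balance=470911-14888=456023
22. interest=⌊456023·82/10000⌋=3739; principal=18749-3739=15010; balance=456023-15010=441013
23. interest=⌊441013·82/10000⌋=3616; principal=18749-3616=15133; balance=441013-15133=425880
24. interest=⌊425880·82/10000⌋=3492; principal=18749-3492=15257; balance=425880-15257=410623
25. interest=⌊410623·82/10000⌋=3367; principal=18749-3367=15382; balance=410623-15382=395241
26. interest=⌊395241·82/10000⌋=3240; principal=18749-3240=15509; balance=395241-15509=379732
27. interest=⌊379732·82/10000⌋=3113; principal=18749-3113=15636; balance=379732-15636=364096
28. interest=⌊364096·82/10000⌋=2985; principal=18749-2985=15764; balance=364096-15764=348332
29. interest=⌊348332·82/10000⌋=2856; principal=18749-2856=15893; balance=348332-15893=332439
30. interest=⌊332439·82/10000⌋=2725; principal=18749-2725=16024; balance=332439-16024=316415
31. interest=⌊316415·82/10000⌋=2594; principal=18749-2594=16155; balance=316415-16155=300260
32. interest=⌊300260·82/10000⌋=2462; principal=18749-2462=16287; balance=300260-16287=283973
33. interest=⌊283973·82/10000⌋=2328; principal=18749-2328=16421; balance=283973-16421=267552
34. interest=⌊267552·82/10000⌋=2193; principal=18749-2193=16556; balance=267552-16556=250996
35. interest=⌊250996·82/10000⌋=2058; principal=18749-2058=16691; balance=250996-16691=234305
36. interest=⌊234305·82/10000⌋=1921; principal=18749-1921=16828; balance=234305-16828=217477
37. interest=⌊217477·82/10000⌋=1783; principal=18749-1783=16966; balance=217477-16966=200511
38. interest=⌊200511·82/10000⌋=1644; principal=18749-1644=17105; balance=200511-17105=183406
39. interest=⌊183406·82/10000⌋=1503; principal=18749-1503=17246; balance=183406-17246=166160
40. interest=⌊166160·82/10000⌋=1362; principal=18749-1362=17387; balance=166160-17387=148773
41. interest=⌊148773·82/10000⌋=1219; principal=18749-1219=17530; balance=148773-17530=131243
42. interest=⌊131243·82/10000⌋=1076; principal=18749-1076=17673; balance=131243-17673=113570
43. interest=⌊113570·82/10000⌋=931; principal=18749-931=17818; balance=113570-17818=95752
44. interest=⌊95752·82/10000⌋=785; principal=18749-785=17964; balance=95752-17964=77788
45. interest=⌊77788·82/10000⌋=637; principal=18749-637=18112; balance=77788-18112=59676
46. interest=⌊59676·82/10000⌋=489; principal=18749-489=18260; balance=59676-18260=41416
47. interest=⌊41416·82/10000⌋=339; principal=18749-339=18410; balance=41416-18410=23006

1 6104 12645 731862
2 6001 12748 719114
3 5896 12853 706261
4 5791 12958 693303
5 5685 13064 680239
6 5577 13172 667067
7 5469 13280 653787
8 5361 13388 640399
9 5251 13498 626901
10 5140 13609 613292
11 5028 13721 599571
12 4916 13833 585738
13 4803 13946 571792
14 4688 14061 557731
15 4573 14176 543555
16 4457 14292 529263
17 4339 14410 514853
18 4221 14528 500325
19 4102 14647 485678
20 3982 14767 470911
21 3861 14888 456023
22 3739 15010 441013
23 3616 15133 425880
24 3492 15257 410623
25 3367 15382 395241
26 3240 15509 379732
27 3113 15636 364096
28 2985 15764 348332
29 2856 15893 332439
30 2725 16024 316415
31 2594 16155 300260
32 2462 16287 283973
33 2328 16421 267552
34 2193 16556 250996
35 2058 16691 234305
36 1921 16828 217477
37 1783 16966 200511
38 1644 17105 183406
39 1503 17246 166160
40 1362 17387 148773
41 1219 17530 131243
42 1076 17673 113570
43 931 17818 95752
44 785 17964 77788
45 637 18112 59676
46 489 18260 41416
47 339 18410 23006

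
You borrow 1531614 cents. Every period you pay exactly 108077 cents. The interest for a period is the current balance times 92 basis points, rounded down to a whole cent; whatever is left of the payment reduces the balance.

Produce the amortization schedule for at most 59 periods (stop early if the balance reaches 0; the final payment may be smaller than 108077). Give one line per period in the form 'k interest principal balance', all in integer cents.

1. interest=⌊1531614·92/10000⌋=14090; principal=108077-14090=93987; balance=1531614-93987=1437627
2. interest=⌊1437627·92/10000⌋=13226; principal=108077-13226=94851; balance=1437627-94851=1342776
3. interest=⌊1342776·92/10000⌋=12353; principal=108077-12353=95724; balance=1342776-95724=1247052
4. interest=⌊1247052·92/10000⌋=11472; principal=108077-11472=96605; balance=1247052-96605=1150447
5. interest=⌊1150447·92/10000⌋=10584; principal=108077-10584=97493; balance=1150447-97493=1052954
6. interest=⌊1052954·92/10000⌋=9687; principal=108077-9687=98390; balance=1052954-98390=954564
7. interest=⌊954564·92/10000⌋=8781; principal=108077-8781=99296; balance=954564-99296=855268
8. interest=⌊855268·92/10000⌋=7868; principal=108077-7868=100209; balance=855268-100209=755059
9. interest=⌊755059·92/10000⌋=6946; principal=108077-6946=101131; balance=755059-101131=653928
10. interest=⌊653928·92/10000⌋=6016; principal=108077-6016=102061; balance=653928-102061=551867
11. interest=⌊551867·92/10000⌋=5077; principal=108077-5077=103000; balance=551867-103000=448867
12. interest=⌊448867·92/10000⌋=4129; principal=108077-4129=103948; balance=448867-103948=344919
13. interest=⌊344919·92/10000⌋=3173; principal=108077-3173=104904; balance=344919-104904=240015
14. interest=⌊240015·92/10000⌋=2208; principal=108077-2208=105869; balance=240015-105869=134146
15. interest=⌊134146·92/10000⌋=1234; principal=108077-1234=106843; balance=134146-106843=27303
16. interest=⌊27303·92/10000⌋=251; principal=min(108077-251,27303)=27303; balance=27303-27303=0

1 14090 93987 1437627
2 13226 94851 1342776
3 12353 95724 1247052
4 11472 96605 1150447
5 10584 97493 1052954
6 9687 98390 954564
7 8781 99296 855268
8 7868 100209 755059
9 6946 101131 653928
10 6016 102061 551867
11 5077 103000 448867
12 4129 103948 344919
13 3173 104904 240015
14 2208 105869 134146
15 1234 106843 27303
16 251 27303 0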